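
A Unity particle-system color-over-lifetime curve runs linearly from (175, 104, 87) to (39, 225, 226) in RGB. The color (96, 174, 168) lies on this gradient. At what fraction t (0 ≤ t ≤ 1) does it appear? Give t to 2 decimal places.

Invert the lerp on the B channel (largest span, 139): t = (168 − 87) / (226 − 87) = 81/139 = 0.58273.
Check on R: (96 − 175)/(39 − 175) = 0.5809 ✓

0.58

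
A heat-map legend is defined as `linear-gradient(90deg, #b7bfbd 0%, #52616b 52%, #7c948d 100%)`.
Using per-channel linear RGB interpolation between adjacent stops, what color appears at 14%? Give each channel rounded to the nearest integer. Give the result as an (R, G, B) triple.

(156, 166, 167)

14% lies between the 0% and 52% stops, so the local fraction is t = (14 − 0)/(52 − 0) = 14/52 ≈ 0.2692.
#b7bfbd → (183, 191, 189); #52616b → (82, 97, 107).
R = 183 + 0.2692 × (82 − 183) = 155.811 → 156
G = 191 + 0.2692 × (97 − 191) = 165.695 → 166
B = 189 + 0.2692 × (107 − 189) = 166.926 → 167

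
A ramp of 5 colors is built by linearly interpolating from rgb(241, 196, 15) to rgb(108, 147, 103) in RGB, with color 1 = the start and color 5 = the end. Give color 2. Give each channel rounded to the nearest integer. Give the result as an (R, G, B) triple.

With 5 swatches and endpoints inclusive, swatch 2 sits at t = (2 − 1)/(5 − 1) = 1/4 ≈ 0.25.
R = 241 + 0.25 × (108 − 241) = 207.75 → 208
G = 196 + 0.25 × (147 − 196) = 183.75 → 184
B = 15 + 0.25 × (103 − 15) = 37 → 37

(208, 184, 37)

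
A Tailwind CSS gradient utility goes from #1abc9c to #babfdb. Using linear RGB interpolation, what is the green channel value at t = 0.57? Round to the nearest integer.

190

G₁ = 188 (from #1abc9c), G₂ = 191 (from #babfdb).
G = 188 + 0.57 × (191 − 188) = 189.71 → 190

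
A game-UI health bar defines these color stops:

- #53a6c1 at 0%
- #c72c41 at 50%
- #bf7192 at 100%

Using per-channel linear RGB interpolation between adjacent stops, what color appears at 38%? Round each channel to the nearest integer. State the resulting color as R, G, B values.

(171, 73, 96)

38% lies between the 0% and 50% stops, so the local fraction is t = (38 − 0)/(50 − 0) = 38/50 ≈ 0.76.
#53a6c1 → (83, 166, 193); #c72c41 → (199, 44, 65).
R = 83 + 0.76 × (199 − 83) = 171.16 → 171
G = 166 + 0.76 × (44 − 166) = 73.28 → 73
B = 193 + 0.76 × (65 − 193) = 95.72 → 96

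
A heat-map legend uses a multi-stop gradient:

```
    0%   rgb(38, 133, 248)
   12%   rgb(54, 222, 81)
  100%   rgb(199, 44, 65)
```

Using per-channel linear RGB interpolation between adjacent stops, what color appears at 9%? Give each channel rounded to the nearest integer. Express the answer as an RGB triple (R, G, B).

9% lies between the 0% and 12% stops, so the local fraction is t = (9 − 0)/(12 − 0) = 9/12 ≈ 0.75.
R = 38 + 0.75 × (54 − 38) = 50 → 50
G = 133 + 0.75 × (222 − 133) = 199.75 → 200
B = 248 + 0.75 × (81 − 248) = 122.75 → 123

(50, 200, 123)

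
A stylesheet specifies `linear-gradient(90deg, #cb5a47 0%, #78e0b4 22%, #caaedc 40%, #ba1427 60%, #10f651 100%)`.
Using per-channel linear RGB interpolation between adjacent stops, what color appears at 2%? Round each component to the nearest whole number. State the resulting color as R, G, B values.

(195, 102, 81)

2% lies between the 0% and 22% stops, so the local fraction is t = (2 − 0)/(22 − 0) = 2/22 ≈ 0.0909.
#cb5a47 → (203, 90, 71); #78e0b4 → (120, 224, 180).
R = 203 + 0.0909 × (120 − 203) = 195.455 → 195
G = 90 + 0.0909 × (224 − 90) = 102.181 → 102
B = 71 + 0.0909 × (180 − 71) = 80.908 → 81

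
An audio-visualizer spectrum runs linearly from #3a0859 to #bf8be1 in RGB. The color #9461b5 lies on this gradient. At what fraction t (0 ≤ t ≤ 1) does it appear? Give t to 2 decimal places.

0.68

Invert the lerp on the B channel (largest span, 136): t = (181 − 89) / (225 − 89) = 92/136 = 0.67647.
Check on R: (148 − 58)/(191 − 58) = 0.6767 ✓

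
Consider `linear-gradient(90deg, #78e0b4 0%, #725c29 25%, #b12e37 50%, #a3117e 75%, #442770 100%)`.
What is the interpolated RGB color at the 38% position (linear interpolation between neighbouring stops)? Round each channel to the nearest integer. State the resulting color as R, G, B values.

38% lies between the 25% and 50% stops, so the local fraction is t = (38 − 25)/(50 − 25) = 13/25 ≈ 0.52.
#725c29 → (114, 92, 41); #b12e37 → (177, 46, 55).
R = 114 + 0.52 × (177 − 114) = 146.76 → 147
G = 92 + 0.52 × (46 − 92) = 68.08 → 68
B = 41 + 0.52 × (55 − 41) = 48.28 → 48

(147, 68, 48)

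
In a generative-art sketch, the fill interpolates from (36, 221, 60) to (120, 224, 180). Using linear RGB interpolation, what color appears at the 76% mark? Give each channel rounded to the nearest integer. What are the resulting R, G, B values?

76% corresponds to t = 0.76.
R = 36 + 0.76 × (120 − 36) = 36 + 0.76 × 84 = 99.84 → 100
G = 221 + 0.76 × (224 − 221) = 221 + 0.76 × 3 = 223.28 → 223
B = 60 + 0.76 × (180 − 60) = 60 + 0.76 × 120 = 151.2 → 151
So the blended color is (100, 223, 151), about #64df97.

(100, 223, 151)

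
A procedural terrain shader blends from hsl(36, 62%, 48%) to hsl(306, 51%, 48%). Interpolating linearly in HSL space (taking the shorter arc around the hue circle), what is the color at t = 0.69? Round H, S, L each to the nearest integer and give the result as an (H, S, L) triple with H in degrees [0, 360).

(334, 54, 48)

Hue: 306 − 36 = 270°, but |270| > 180 so the shorter arc goes the other way: Δh = 270 − 360 = -90°.
H = 36 + 0.69 × (-90) = -26.1 → -26 → -26 mod 360 = 334°
S = 62 + 0.69 × (51 − 62) = 54.41 → 54%
L = 48 + 0.69 × (48 − 48) = 48 → 48%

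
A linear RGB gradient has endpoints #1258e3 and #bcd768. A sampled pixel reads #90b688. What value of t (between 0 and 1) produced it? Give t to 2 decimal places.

0.74

Invert the lerp on the R channel (largest span, 170): t = (144 − 18) / (188 − 18) = 126/170 = 0.74118.
Check on G: (182 − 88)/(215 − 88) = 0.7402 ✓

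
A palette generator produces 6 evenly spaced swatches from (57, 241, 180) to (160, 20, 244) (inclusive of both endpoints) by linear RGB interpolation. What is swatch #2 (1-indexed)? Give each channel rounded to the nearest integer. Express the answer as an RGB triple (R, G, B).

With 6 swatches and endpoints inclusive, swatch 2 sits at t = (2 − 1)/(6 − 1) = 1/5 ≈ 0.2.
R = 57 + 0.2 × (160 − 57) = 77.6 → 78
G = 241 + 0.2 × (20 − 241) = 196.8 → 197
B = 180 + 0.2 × (244 − 180) = 192.8 → 193

(78, 197, 193)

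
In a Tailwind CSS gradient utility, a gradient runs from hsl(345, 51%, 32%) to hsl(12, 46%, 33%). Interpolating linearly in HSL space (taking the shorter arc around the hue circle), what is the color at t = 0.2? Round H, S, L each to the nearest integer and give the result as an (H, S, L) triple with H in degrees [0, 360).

(350, 50, 32)

Hue: 12 − 345 = -333°, but |-333| > 180 so the shorter arc goes the other way: Δh = -333 + 360 = 27°.
H = 345 + 0.2 × (27) = 350.4 → 350°
S = 51 + 0.2 × (46 − 51) = 50 → 50%
L = 32 + 0.2 × (33 − 32) = 32.2 → 32%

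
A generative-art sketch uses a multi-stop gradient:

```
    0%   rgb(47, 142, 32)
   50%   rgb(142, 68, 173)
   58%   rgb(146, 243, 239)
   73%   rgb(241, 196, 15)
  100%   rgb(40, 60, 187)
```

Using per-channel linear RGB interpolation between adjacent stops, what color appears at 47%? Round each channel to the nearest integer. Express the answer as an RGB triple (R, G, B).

(136, 72, 165)

47% lies between the 0% and 50% stops, so the local fraction is t = (47 − 0)/(50 − 0) = 47/50 ≈ 0.94.
R = 47 + 0.94 × (142 − 47) = 136.3 → 136
G = 142 + 0.94 × (68 − 142) = 72.44 → 72
B = 32 + 0.94 × (173 − 32) = 164.54 → 165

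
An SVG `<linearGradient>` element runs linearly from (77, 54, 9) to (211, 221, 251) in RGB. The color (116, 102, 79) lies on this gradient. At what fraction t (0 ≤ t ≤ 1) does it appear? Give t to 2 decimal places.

Invert the lerp on the B channel (largest span, 242): t = (79 − 9) / (251 − 9) = 70/242 = 0.28926.
Check on R: (116 − 77)/(211 − 77) = 0.291 ✓

0.29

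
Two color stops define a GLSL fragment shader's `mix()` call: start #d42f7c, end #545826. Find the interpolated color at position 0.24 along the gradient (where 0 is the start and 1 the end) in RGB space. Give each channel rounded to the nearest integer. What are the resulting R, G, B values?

#d42f7c → (212, 47, 124); #545826 → (84, 88, 38).
R = 212 + 0.24 × (84 − 212) = 212 + 0.24 × -128 = 181.28 → 181
G = 47 + 0.24 × (88 − 47) = 47 + 0.24 × 41 = 56.84 → 57
B = 124 + 0.24 × (38 − 124) = 124 + 0.24 × -86 = 103.36 → 103

(181, 57, 103)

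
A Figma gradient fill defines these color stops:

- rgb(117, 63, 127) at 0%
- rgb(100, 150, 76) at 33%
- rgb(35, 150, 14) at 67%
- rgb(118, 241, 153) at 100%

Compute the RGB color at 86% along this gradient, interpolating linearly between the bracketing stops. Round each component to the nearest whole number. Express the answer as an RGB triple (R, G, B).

(83, 202, 94)

86% lies between the 67% and 100% stops, so the local fraction is t = (86 − 67)/(100 − 67) = 19/33 ≈ 0.5758.
R = 35 + 0.5758 × (118 − 35) = 82.791 → 83
G = 150 + 0.5758 × (241 − 150) = 202.398 → 202
B = 14 + 0.5758 × (153 − 14) = 94.036 → 94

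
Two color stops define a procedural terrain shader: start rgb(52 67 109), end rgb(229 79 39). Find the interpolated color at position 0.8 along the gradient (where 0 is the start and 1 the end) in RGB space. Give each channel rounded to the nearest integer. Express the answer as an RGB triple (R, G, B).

(194, 77, 53)

R = 52 + 0.8 × (229 − 52) = 52 + 0.8 × 177 = 193.6 → 194
G = 67 + 0.8 × (79 − 67) = 67 + 0.8 × 12 = 76.6 → 77
B = 109 + 0.8 × (39 − 109) = 109 + 0.8 × -70 = 53 → 53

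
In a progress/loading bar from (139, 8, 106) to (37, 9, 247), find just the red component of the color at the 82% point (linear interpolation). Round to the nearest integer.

R = 139 + 0.82 × (37 − 139) = 55.36 → 55

55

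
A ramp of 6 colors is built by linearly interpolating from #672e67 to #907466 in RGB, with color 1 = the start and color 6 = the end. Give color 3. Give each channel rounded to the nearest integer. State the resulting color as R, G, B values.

(119, 74, 103)

With 6 swatches and endpoints inclusive, swatch 3 sits at t = (3 − 1)/(6 − 1) = 2/5 ≈ 0.4.
#672e67 → (103, 46, 103); #907466 → (144, 116, 102).
R = 103 + 0.4 × (144 − 103) = 119.4 → 119
G = 46 + 0.4 × (116 − 46) = 74 → 74
B = 103 + 0.4 × (102 − 103) = 102.6 → 103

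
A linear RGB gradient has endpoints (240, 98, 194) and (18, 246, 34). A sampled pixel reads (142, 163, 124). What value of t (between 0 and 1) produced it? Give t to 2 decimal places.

Invert the lerp on the R channel (largest span, 222): t = (142 − 240) / (18 − 240) = -98/-222 = 0.44144.
Check on G: (163 − 98)/(246 − 98) = 0.4392 ✓

0.44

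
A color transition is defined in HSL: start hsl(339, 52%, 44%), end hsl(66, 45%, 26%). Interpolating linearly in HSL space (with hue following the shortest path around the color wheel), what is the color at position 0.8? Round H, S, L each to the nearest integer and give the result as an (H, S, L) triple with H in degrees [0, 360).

Hue: 66 − 339 = -273°, but |-273| > 180 so the shorter arc goes the other way: Δh = -273 + 360 = 87°.
H = 339 + 0.8 × (87) = 408.6 → 409 → 409 mod 360 = 49°
S = 52 + 0.8 × (45 − 52) = 46.4 → 46%
L = 44 + 0.8 × (26 − 44) = 29.6 → 30%

(49, 46, 30)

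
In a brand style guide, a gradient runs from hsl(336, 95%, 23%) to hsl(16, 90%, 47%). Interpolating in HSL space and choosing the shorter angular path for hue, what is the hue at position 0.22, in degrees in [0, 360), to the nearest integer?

345

Hue: 16 − 336 = -320°, but |-320| > 180 so the shorter arc goes the other way: Δh = -320 + 360 = 40°.
H = 336 + 0.22 × (40) = 344.8 → 345°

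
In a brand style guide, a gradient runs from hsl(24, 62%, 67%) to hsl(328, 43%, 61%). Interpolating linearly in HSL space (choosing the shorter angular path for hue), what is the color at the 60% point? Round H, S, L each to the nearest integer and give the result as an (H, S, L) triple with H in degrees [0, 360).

Hue: 328 − 24 = 304°, but |304| > 180 so the shorter arc goes the other way: Δh = 304 − 360 = -56°.
H = 24 + 0.6 × (-56) = -9.6 → -10 → -10 mod 360 = 350°
S = 62 + 0.6 × (43 − 62) = 50.6 → 51%
L = 67 + 0.6 × (61 − 67) = 63.4 → 63%

(350, 51, 63)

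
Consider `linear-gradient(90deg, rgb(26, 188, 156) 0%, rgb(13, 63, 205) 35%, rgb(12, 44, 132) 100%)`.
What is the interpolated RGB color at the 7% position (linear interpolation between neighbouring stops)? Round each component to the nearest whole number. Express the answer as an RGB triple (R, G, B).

7% lies between the 0% and 35% stops, so the local fraction is t = (7 − 0)/(35 − 0) = 7/35 ≈ 0.2.
R = 26 + 0.2 × (13 − 26) = 23.4 → 23
G = 188 + 0.2 × (63 − 188) = 163 → 163
B = 156 + 0.2 × (205 − 156) = 165.8 → 166

(23, 163, 166)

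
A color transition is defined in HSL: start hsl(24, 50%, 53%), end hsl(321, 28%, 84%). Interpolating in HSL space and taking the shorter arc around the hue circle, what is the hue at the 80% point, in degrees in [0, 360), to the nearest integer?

334

Hue: 321 − 24 = 297°, but |297| > 180 so the shorter arc goes the other way: Δh = 297 − 360 = -63°.
H = 24 + 0.8 × (-63) = -26.4 → -26 → -26 mod 360 = 334°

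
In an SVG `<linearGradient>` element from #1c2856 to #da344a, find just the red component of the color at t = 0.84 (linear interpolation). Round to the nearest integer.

188

R₁ = 28 (from #1c2856), R₂ = 218 (from #da344a).
R = 28 + 0.84 × (218 − 28) = 187.6 → 188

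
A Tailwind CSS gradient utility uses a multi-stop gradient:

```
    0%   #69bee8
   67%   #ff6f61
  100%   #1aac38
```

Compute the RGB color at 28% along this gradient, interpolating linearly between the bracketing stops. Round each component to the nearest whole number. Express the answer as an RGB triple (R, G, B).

28% lies between the 0% and 67% stops, so the local fraction is t = (28 − 0)/(67 − 0) = 28/67 ≈ 0.4179.
#69bee8 → (105, 190, 232); #ff6f61 → (255, 111, 97).
R = 105 + 0.4179 × (255 − 105) = 167.685 → 168
G = 190 + 0.4179 × (111 − 190) = 156.986 → 157
B = 232 + 0.4179 × (97 − 232) = 175.584 → 176

(168, 157, 176)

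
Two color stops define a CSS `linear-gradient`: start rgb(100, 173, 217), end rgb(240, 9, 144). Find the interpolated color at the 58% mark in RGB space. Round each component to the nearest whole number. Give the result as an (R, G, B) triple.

(181, 78, 175)

58% corresponds to t = 0.58.
R = 100 + 0.58 × (240 − 100) = 100 + 0.58 × 140 = 181.2 → 181
G = 173 + 0.58 × (9 − 173) = 173 + 0.58 × -164 = 77.88 → 78
B = 217 + 0.58 × (144 − 217) = 217 + 0.58 × -73 = 174.66 → 175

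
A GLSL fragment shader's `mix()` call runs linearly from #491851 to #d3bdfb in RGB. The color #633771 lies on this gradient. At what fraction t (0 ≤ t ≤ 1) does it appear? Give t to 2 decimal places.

Invert the lerp on the B channel (largest span, 170): t = (113 − 81) / (251 − 81) = 32/170 = 0.18824.
Check on R: (99 − 73)/(211 − 73) = 0.1884 ✓

0.19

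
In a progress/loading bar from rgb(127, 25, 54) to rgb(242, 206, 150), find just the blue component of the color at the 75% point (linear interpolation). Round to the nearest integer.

126

B = 54 + 0.75 × (150 − 54) = 126 → 126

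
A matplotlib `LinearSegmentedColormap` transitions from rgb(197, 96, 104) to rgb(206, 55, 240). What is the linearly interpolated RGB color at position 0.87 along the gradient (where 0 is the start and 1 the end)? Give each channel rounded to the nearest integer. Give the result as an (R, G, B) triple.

R = 197 + 0.87 × (206 − 197) = 197 + 0.87 × 9 = 204.83 → 205
G = 96 + 0.87 × (55 − 96) = 96 + 0.87 × -41 = 60.33 → 60
B = 104 + 0.87 × (240 − 104) = 104 + 0.87 × 136 = 222.32 → 222

(205, 60, 222)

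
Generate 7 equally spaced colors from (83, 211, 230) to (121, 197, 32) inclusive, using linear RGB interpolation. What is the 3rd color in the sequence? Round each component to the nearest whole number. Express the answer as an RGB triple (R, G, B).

(96, 206, 164)

With 7 swatches and endpoints inclusive, swatch 3 sits at t = (3 − 1)/(7 − 1) = 2/6 ≈ 0.3333.
R = 83 + 0.3333 × (121 − 83) = 95.665 → 96
G = 211 + 0.3333 × (197 − 211) = 206.334 → 206
B = 230 + 0.3333 × (32 − 230) = 164.007 → 164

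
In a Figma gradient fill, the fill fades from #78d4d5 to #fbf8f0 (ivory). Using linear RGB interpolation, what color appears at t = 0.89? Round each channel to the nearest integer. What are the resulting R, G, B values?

(237, 244, 237)

#78d4d5 → (120, 212, 213); #fbf8f0 → (251, 248, 240).
R = 120 + 0.89 × (251 − 120) = 120 + 0.89 × 131 = 236.59 → 237
G = 212 + 0.89 × (248 − 212) = 212 + 0.89 × 36 = 244.04 → 244
B = 213 + 0.89 × (240 − 213) = 213 + 0.89 × 27 = 237.03 → 237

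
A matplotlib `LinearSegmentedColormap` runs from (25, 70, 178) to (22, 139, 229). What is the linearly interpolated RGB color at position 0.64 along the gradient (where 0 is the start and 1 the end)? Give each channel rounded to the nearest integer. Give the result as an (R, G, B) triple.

R = 25 + 0.64 × (22 − 25) = 25 + 0.64 × -3 = 23.08 → 23
G = 70 + 0.64 × (139 − 70) = 70 + 0.64 × 69 = 114.16 → 114
B = 178 + 0.64 × (229 − 178) = 178 + 0.64 × 51 = 210.64 → 211

(23, 114, 211)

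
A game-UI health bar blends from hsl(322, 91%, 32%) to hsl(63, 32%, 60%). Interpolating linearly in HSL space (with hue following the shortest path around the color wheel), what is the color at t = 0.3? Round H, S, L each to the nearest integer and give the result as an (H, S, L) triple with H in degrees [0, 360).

(352, 73, 40)

Hue: 63 − 322 = -259°, but |-259| > 180 so the shorter arc goes the other way: Δh = -259 + 360 = 101°.
H = 322 + 0.3 × (101) = 352.3 → 352°
S = 91 + 0.3 × (32 − 91) = 73.3 → 73%
L = 32 + 0.3 × (60 − 32) = 40.4 → 40%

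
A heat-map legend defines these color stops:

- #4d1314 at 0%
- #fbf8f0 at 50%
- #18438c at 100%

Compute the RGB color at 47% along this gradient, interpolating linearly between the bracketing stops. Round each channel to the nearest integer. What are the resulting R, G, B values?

(241, 234, 227)

47% lies between the 0% and 50% stops, so the local fraction is t = (47 − 0)/(50 − 0) = 47/50 ≈ 0.94.
#4d1314 → (77, 19, 20); #fbf8f0 → (251, 248, 240).
R = 77 + 0.94 × (251 − 77) = 240.56 → 241
G = 19 + 0.94 × (248 − 19) = 234.26 → 234
B = 20 + 0.94 × (240 − 20) = 226.8 → 227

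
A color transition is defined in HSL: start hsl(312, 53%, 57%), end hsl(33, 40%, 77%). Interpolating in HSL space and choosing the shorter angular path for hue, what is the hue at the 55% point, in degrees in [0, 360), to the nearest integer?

Hue: 33 − 312 = -279°, but |-279| > 180 so the shorter arc goes the other way: Δh = -279 + 360 = 81°.
H = 312 + 0.55 × (81) = 356.55 → 357°

357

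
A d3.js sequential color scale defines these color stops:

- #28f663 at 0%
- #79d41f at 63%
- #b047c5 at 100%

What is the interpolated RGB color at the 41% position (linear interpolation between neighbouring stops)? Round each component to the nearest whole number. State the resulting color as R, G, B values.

41% lies between the 0% and 63% stops, so the local fraction is t = (41 − 0)/(63 − 0) = 41/63 ≈ 0.6508.
#28f663 → (40, 246, 99); #79d41f → (121, 212, 31).
R = 40 + 0.6508 × (121 − 40) = 92.715 → 93
G = 246 + 0.6508 × (212 − 246) = 223.873 → 224
B = 99 + 0.6508 × (31 − 99) = 54.746 → 55

(93, 224, 55)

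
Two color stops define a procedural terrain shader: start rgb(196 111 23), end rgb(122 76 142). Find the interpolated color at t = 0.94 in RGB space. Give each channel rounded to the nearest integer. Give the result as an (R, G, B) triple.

R = 196 + 0.94 × (122 − 196) = 196 + 0.94 × -74 = 126.44 → 126
G = 111 + 0.94 × (76 − 111) = 111 + 0.94 × -35 = 78.1 → 78
B = 23 + 0.94 × (142 − 23) = 23 + 0.94 × 119 = 134.86 → 135

(126, 78, 135)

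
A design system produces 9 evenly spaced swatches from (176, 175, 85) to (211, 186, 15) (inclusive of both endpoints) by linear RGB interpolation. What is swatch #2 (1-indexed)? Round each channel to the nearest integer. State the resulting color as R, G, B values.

With 9 swatches and endpoints inclusive, swatch 2 sits at t = (2 − 1)/(9 − 1) = 1/8 ≈ 0.125.
R = 176 + 0.125 × (211 − 176) = 180.375 → 180
G = 175 + 0.125 × (186 − 175) = 176.375 → 176
B = 85 + 0.125 × (15 − 85) = 76.25 → 76

(180, 176, 76)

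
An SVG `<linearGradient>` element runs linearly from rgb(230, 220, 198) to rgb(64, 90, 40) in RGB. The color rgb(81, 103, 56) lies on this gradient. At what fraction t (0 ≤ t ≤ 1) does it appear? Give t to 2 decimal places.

0.90

Invert the lerp on the R channel (largest span, 166): t = (81 − 230) / (64 − 230) = -149/-166 = 0.89759.
Check on G: (103 − 220)/(90 − 220) = 0.9 ✓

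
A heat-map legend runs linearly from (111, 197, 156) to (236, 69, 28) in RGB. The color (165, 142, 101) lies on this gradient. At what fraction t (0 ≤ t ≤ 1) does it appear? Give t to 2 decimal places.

0.43

Invert the lerp on the G channel (largest span, 128): t = (142 − 197) / (69 − 197) = -55/-128 = 0.42969.
Check on R: (165 − 111)/(236 − 111) = 0.432 ✓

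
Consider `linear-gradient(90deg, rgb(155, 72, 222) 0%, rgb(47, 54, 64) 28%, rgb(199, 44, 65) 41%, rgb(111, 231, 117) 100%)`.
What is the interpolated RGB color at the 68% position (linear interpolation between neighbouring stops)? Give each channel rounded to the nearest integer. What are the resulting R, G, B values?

68% lies between the 41% and 100% stops, so the local fraction is t = (68 − 41)/(100 − 41) = 27/59 ≈ 0.4576.
R = 199 + 0.4576 × (111 − 199) = 158.731 → 159
G = 44 + 0.4576 × (231 − 44) = 129.571 → 130
B = 65 + 0.4576 × (117 − 65) = 88.795 → 89

(159, 130, 89)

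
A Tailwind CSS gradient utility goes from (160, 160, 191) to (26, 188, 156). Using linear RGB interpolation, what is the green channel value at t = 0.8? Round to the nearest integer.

182

G = 160 + 0.8 × (188 − 160) = 182.4 → 182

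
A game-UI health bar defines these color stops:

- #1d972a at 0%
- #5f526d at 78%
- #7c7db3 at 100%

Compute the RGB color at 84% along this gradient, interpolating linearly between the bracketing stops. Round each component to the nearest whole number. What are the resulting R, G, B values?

(103, 94, 128)

84% lies between the 78% and 100% stops, so the local fraction is t = (84 − 78)/(100 − 78) = 6/22 ≈ 0.2727.
#5f526d → (95, 82, 109); #7c7db3 → (124, 125, 179).
R = 95 + 0.2727 × (124 − 95) = 102.908 → 103
G = 82 + 0.2727 × (125 − 82) = 93.726 → 94
B = 109 + 0.2727 × (179 − 109) = 128.089 → 128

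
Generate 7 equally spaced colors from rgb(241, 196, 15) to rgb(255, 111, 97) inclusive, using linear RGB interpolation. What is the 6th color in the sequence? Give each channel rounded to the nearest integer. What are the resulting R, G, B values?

(253, 125, 83)

With 7 swatches and endpoints inclusive, swatch 6 sits at t = (6 − 1)/(7 − 1) = 5/6 ≈ 0.8333.
R = 241 + 0.8333 × (255 − 241) = 252.666 → 253
G = 196 + 0.8333 × (111 − 196) = 125.169 → 125
B = 15 + 0.8333 × (97 − 15) = 83.331 → 83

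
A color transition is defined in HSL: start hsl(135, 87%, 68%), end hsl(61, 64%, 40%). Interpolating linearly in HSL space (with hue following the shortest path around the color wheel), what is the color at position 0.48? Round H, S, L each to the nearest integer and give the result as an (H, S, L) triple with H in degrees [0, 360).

Hue arc: Δh = 61 − 135 = -74° (|Δh| ≤ 180, already the shorter path).
H = 135 + 0.48 × (-74) = 99.48 → 99°
S = 87 + 0.48 × (64 − 87) = 75.96 → 76%
L = 68 + 0.48 × (40 − 68) = 54.56 → 55%

(99, 76, 55)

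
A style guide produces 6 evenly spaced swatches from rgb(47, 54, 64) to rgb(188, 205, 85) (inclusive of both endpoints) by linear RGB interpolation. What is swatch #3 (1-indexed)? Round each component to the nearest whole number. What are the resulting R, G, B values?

(103, 114, 72)

With 6 swatches and endpoints inclusive, swatch 3 sits at t = (3 − 1)/(6 − 1) = 2/5 ≈ 0.4.
R = 47 + 0.4 × (188 − 47) = 103.4 → 103
G = 54 + 0.4 × (205 − 54) = 114.4 → 114
B = 64 + 0.4 × (85 − 64) = 72.4 → 72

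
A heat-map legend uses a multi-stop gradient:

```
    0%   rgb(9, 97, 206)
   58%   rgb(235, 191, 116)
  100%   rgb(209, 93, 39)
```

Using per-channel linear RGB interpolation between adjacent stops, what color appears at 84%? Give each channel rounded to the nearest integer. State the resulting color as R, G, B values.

(219, 130, 68)

84% lies between the 58% and 100% stops, so the local fraction is t = (84 − 58)/(100 − 58) = 26/42 ≈ 0.619.
R = 235 + 0.619 × (209 − 235) = 218.906 → 219
G = 191 + 0.619 × (93 − 191) = 130.338 → 130
B = 116 + 0.619 × (39 − 116) = 68.337 → 68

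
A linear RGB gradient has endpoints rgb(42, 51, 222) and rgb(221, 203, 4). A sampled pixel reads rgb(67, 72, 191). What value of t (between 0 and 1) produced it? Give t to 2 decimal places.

0.14

Invert the lerp on the B channel (largest span, 218): t = (191 − 222) / (4 − 222) = -31/-218 = 0.1422.
Check on R: (67 − 42)/(221 − 42) = 0.1397 ✓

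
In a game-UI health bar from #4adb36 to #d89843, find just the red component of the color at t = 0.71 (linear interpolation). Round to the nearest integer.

R₁ = 74 (from #4adb36), R₂ = 216 (from #d89843).
R = 74 + 0.71 × (216 − 74) = 174.82 → 175

175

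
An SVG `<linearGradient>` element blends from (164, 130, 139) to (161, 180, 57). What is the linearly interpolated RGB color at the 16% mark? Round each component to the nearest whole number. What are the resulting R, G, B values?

16% corresponds to t = 0.16.
R = 164 + 0.16 × (161 − 164) = 164 + 0.16 × -3 = 163.52 → 164
G = 130 + 0.16 × (180 − 130) = 130 + 0.16 × 50 = 138 → 138
B = 139 + 0.16 × (57 − 139) = 139 + 0.16 × -82 = 125.88 → 126
So the blended color is (164, 138, 126), about #a48a7e.

(164, 138, 126)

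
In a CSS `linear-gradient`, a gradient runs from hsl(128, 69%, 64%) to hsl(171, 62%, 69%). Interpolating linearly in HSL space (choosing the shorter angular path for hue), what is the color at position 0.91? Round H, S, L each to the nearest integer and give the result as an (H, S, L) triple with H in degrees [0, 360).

(167, 63, 69)

Hue arc: Δh = 171 − 128 = 43° (|Δh| ≤ 180, already the shorter path).
H = 128 + 0.91 × (43) = 167.13 → 167°
S = 69 + 0.91 × (62 − 69) = 62.63 → 63%
L = 64 + 0.91 × (69 − 64) = 68.55 → 69%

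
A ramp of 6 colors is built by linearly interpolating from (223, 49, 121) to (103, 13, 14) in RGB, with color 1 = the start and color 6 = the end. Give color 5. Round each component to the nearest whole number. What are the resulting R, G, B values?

(127, 20, 35)

With 6 swatches and endpoints inclusive, swatch 5 sits at t = (5 − 1)/(6 − 1) = 4/5 ≈ 0.8.
R = 223 + 0.8 × (103 − 223) = 127 → 127
G = 49 + 0.8 × (13 − 49) = 20.2 → 20
B = 121 + 0.8 × (14 − 121) = 35.4 → 35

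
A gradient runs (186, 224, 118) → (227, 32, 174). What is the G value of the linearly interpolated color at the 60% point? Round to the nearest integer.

109

G = 224 + 0.6 × (32 − 224) = 108.8 → 109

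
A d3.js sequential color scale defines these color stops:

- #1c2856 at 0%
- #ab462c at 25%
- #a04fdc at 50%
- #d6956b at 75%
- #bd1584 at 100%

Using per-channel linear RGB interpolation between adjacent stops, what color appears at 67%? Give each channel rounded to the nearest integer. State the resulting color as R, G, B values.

(197, 127, 143)

67% lies between the 50% and 75% stops, so the local fraction is t = (67 − 50)/(75 − 50) = 17/25 ≈ 0.68.
#a04fdc → (160, 79, 220); #d6956b → (214, 149, 107).
R = 160 + 0.68 × (214 − 160) = 196.72 → 197
G = 79 + 0.68 × (149 − 79) = 126.6 → 127
B = 220 + 0.68 × (107 − 220) = 143.16 → 143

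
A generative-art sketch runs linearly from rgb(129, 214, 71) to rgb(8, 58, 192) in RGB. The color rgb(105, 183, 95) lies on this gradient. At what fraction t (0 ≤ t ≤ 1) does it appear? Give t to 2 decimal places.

0.20

Invert the lerp on the G channel (largest span, 156): t = (183 − 214) / (58 − 214) = -31/-156 = 0.19872.
Check on R: (105 − 129)/(8 − 129) = 0.1983 ✓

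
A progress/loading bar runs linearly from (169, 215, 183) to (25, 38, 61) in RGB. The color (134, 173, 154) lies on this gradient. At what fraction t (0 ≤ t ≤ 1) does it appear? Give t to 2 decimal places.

Invert the lerp on the G channel (largest span, 177): t = (173 − 215) / (38 − 215) = -42/-177 = 0.23729.
Check on R: (134 − 169)/(25 − 169) = 0.2431 ✓

0.24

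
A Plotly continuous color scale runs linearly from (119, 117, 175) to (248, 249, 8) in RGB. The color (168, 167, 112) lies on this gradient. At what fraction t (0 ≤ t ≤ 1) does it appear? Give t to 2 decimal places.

0.38

Invert the lerp on the B channel (largest span, 167): t = (112 − 175) / (8 − 175) = -63/-167 = 0.37725.
Check on R: (168 − 119)/(248 − 119) = 0.3798 ✓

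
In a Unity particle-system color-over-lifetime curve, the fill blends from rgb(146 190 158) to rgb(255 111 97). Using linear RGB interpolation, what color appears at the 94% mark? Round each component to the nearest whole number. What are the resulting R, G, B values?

94% corresponds to t = 0.94.
R = 146 + 0.94 × (255 − 146) = 146 + 0.94 × 109 = 248.46 → 248
G = 190 + 0.94 × (111 − 190) = 190 + 0.94 × -79 = 115.74 → 116
B = 158 + 0.94 × (97 − 158) = 158 + 0.94 × -61 = 100.66 → 101

(248, 116, 101)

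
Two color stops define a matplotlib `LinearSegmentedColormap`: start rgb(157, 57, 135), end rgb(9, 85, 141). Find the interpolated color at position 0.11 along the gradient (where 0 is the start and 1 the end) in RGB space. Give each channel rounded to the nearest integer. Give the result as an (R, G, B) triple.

R = 157 + 0.11 × (9 − 157) = 157 + 0.11 × -148 = 140.72 → 141
G = 57 + 0.11 × (85 − 57) = 57 + 0.11 × 28 = 60.08 → 60
B = 135 + 0.11 × (141 − 135) = 135 + 0.11 × 6 = 135.66 → 136

(141, 60, 136)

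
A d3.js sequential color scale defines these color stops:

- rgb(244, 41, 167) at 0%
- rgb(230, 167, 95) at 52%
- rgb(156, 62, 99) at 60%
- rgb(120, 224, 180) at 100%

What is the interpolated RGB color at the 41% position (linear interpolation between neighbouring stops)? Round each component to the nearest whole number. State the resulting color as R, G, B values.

(233, 140, 110)

41% lies between the 0% and 52% stops, so the local fraction is t = (41 − 0)/(52 − 0) = 41/52 ≈ 0.7885.
R = 244 + 0.7885 × (230 − 244) = 232.961 → 233
G = 41 + 0.7885 × (167 − 41) = 140.351 → 140
B = 167 + 0.7885 × (95 − 167) = 110.228 → 110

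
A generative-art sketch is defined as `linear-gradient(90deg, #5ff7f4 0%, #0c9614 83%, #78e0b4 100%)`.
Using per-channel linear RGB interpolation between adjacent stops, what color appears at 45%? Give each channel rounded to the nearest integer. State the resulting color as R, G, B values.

45% lies between the 0% and 83% stops, so the local fraction is t = (45 − 0)/(83 − 0) = 45/83 ≈ 0.5422.
#5ff7f4 → (95, 247, 244); #0c9614 → (12, 150, 20).
R = 95 + 0.5422 × (12 − 95) = 49.997 → 50
G = 247 + 0.5422 × (150 − 247) = 194.407 → 194
B = 244 + 0.5422 × (20 − 244) = 122.547 → 123

(50, 194, 123)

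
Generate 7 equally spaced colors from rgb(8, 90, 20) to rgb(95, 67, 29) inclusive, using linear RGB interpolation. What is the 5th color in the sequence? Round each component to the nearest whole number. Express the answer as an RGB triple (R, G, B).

(66, 75, 26)

With 7 swatches and endpoints inclusive, swatch 5 sits at t = (5 − 1)/(7 − 1) = 4/6 ≈ 0.6667.
R = 8 + 0.6667 × (95 − 8) = 66.003 → 66
G = 90 + 0.6667 × (67 − 90) = 74.666 → 75
B = 20 + 0.6667 × (29 − 20) = 26 → 26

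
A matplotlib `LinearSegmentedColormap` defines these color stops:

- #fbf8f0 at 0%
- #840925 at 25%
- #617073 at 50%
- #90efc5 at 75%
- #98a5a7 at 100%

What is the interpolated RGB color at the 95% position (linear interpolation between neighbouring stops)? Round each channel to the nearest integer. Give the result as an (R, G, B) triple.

95% lies between the 75% and 100% stops, so the local fraction is t = (95 − 75)/(100 − 75) = 20/25 ≈ 0.8.
#90efc5 → (144, 239, 197); #98a5a7 → (152, 165, 167).
R = 144 + 0.8 × (152 − 144) = 150.4 → 150
G = 239 + 0.8 × (165 − 239) = 179.8 → 180
B = 197 + 0.8 × (167 − 197) = 173 → 173

(150, 180, 173)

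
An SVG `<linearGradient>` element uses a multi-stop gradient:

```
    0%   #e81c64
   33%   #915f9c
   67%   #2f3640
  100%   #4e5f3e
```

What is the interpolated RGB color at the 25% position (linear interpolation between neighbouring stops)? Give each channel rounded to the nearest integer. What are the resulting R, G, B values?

25% lies between the 0% and 33% stops, so the local fraction is t = (25 − 0)/(33 − 0) = 25/33 ≈ 0.7576.
#e81c64 → (232, 28, 100); #915f9c → (145, 95, 156).
R = 232 + 0.7576 × (145 − 232) = 166.089 → 166
G = 28 + 0.7576 × (95 − 28) = 78.759 → 79
B = 100 + 0.7576 × (156 − 100) = 142.426 → 142

(166, 79, 142)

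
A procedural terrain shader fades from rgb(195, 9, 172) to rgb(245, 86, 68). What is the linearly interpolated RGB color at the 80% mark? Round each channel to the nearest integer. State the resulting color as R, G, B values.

(235, 71, 89)

80% corresponds to t = 0.8.
R = 195 + 0.8 × (245 − 195) = 195 + 0.8 × 50 = 235 → 235
G = 9 + 0.8 × (86 − 9) = 9 + 0.8 × 77 = 70.6 → 71
B = 172 + 0.8 × (68 − 172) = 172 + 0.8 × -104 = 88.8 → 89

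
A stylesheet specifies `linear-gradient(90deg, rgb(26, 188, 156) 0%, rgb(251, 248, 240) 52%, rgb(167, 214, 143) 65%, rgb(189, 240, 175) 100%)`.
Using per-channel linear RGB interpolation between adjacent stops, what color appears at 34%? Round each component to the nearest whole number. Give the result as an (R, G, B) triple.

(173, 227, 211)

34% lies between the 0% and 52% stops, so the local fraction is t = (34 − 0)/(52 − 0) = 34/52 ≈ 0.6538.
R = 26 + 0.6538 × (251 − 26) = 173.105 → 173
G = 188 + 0.6538 × (248 − 188) = 227.228 → 227
B = 156 + 0.6538 × (240 − 156) = 210.919 → 211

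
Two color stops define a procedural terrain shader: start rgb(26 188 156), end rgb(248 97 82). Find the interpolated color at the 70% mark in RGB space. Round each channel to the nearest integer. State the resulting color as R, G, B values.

(181, 124, 104)

70% corresponds to t = 0.7.
R = 26 + 0.7 × (248 − 26) = 26 + 0.7 × 222 = 181.4 → 181
G = 188 + 0.7 × (97 − 188) = 188 + 0.7 × -91 = 124.3 → 124
B = 156 + 0.7 × (82 − 156) = 156 + 0.7 × -74 = 104.2 → 104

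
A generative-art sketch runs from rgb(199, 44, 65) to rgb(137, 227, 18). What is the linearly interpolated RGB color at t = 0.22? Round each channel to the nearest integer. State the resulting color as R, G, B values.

(185, 84, 55)

R = 199 + 0.22 × (137 − 199) = 199 + 0.22 × -62 = 185.36 → 185
G = 44 + 0.22 × (227 − 44) = 44 + 0.22 × 183 = 84.26 → 84
B = 65 + 0.22 × (18 − 65) = 65 + 0.22 × -47 = 54.66 → 55
So the blended color is (185, 84, 55), about #b95437.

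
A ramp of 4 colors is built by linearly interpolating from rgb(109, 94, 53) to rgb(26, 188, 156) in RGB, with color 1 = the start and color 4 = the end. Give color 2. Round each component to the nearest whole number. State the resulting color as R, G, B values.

(81, 125, 87)

With 4 swatches and endpoints inclusive, swatch 2 sits at t = (2 − 1)/(4 − 1) = 1/3 ≈ 0.3333.
R = 109 + 0.3333 × (26 − 109) = 81.336 → 81
G = 94 + 0.3333 × (188 − 94) = 125.33 → 125
B = 53 + 0.3333 × (156 − 53) = 87.33 → 87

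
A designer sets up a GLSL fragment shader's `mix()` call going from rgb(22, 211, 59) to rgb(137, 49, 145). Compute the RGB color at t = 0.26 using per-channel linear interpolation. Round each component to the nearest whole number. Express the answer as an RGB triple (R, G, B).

(52, 169, 81)

R = 22 + 0.26 × (137 − 22) = 22 + 0.26 × 115 = 51.9 → 52
G = 211 + 0.26 × (49 − 211) = 211 + 0.26 × -162 = 168.88 → 169
B = 59 + 0.26 × (145 − 59) = 59 + 0.26 × 86 = 81.36 → 81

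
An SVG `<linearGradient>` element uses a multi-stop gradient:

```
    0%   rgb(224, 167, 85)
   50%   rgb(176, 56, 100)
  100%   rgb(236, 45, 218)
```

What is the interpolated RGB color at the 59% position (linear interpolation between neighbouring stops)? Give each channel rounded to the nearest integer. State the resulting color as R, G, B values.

59% lies between the 50% and 100% stops, so the local fraction is t = (59 − 50)/(100 − 50) = 9/50 ≈ 0.18.
R = 176 + 0.18 × (236 − 176) = 186.8 → 187
G = 56 + 0.18 × (45 − 56) = 54.02 → 54
B = 100 + 0.18 × (218 − 100) = 121.24 → 121

(187, 54, 121)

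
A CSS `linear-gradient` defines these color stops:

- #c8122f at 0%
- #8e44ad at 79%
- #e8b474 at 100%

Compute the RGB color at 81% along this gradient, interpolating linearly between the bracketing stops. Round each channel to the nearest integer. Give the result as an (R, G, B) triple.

81% lies between the 79% and 100% stops, so the local fraction is t = (81 − 79)/(100 − 79) = 2/21 ≈ 0.0952.
#8e44ad → (142, 68, 173); #e8b474 → (232, 180, 116).
R = 142 + 0.0952 × (232 − 142) = 150.568 → 151
G = 68 + 0.0952 × (180 − 68) = 78.662 → 79
B = 173 + 0.0952 × (116 − 173) = 167.574 → 168

(151, 79, 168)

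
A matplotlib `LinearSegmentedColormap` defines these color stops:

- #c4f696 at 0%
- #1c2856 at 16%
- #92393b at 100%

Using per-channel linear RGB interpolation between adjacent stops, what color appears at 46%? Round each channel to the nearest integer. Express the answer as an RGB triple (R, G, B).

(70, 46, 76)

46% lies between the 16% and 100% stops, so the local fraction is t = (46 − 16)/(100 − 16) = 30/84 ≈ 0.3571.
#1c2856 → (28, 40, 86); #92393b → (146, 57, 59).
R = 28 + 0.3571 × (146 − 28) = 70.138 → 70
G = 40 + 0.3571 × (57 − 40) = 46.071 → 46
B = 86 + 0.3571 × (59 − 86) = 76.358 → 76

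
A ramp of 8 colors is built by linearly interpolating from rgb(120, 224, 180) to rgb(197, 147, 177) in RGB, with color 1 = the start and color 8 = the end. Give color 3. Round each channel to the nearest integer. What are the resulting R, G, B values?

With 8 swatches and endpoints inclusive, swatch 3 sits at t = (3 − 1)/(8 − 1) = 2/7 ≈ 0.2857.
R = 120 + 0.2857 × (197 − 120) = 141.999 → 142
G = 224 + 0.2857 × (147 − 224) = 202.001 → 202
B = 180 + 0.2857 × (177 − 180) = 179.143 → 179

(142, 202, 179)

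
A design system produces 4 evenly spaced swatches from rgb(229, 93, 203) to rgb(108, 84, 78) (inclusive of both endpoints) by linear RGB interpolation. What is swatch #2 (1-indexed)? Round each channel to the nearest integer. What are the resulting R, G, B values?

With 4 swatches and endpoints inclusive, swatch 2 sits at t = (2 − 1)/(4 − 1) = 1/3 ≈ 0.3333.
R = 229 + 0.3333 × (108 − 229) = 188.671 → 189
G = 93 + 0.3333 × (84 − 93) = 90 → 90
B = 203 + 0.3333 × (78 − 203) = 161.338 → 161

(189, 90, 161)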